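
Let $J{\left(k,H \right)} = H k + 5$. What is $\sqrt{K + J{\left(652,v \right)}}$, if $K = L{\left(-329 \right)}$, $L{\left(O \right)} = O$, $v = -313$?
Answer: $20 i \sqrt{511} \approx 452.11 i$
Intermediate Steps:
$J{\left(k,H \right)} = 5 + H k$
$K = -329$
$\sqrt{K + J{\left(652,v \right)}} = \sqrt{-329 + \left(5 - 204076\right)} = \sqrt{-329 - 204071} = \sqrt{-204400} = 20 i \sqrt{511}$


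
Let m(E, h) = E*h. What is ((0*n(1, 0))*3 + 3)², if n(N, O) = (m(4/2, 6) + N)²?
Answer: 9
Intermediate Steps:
n(N, O) = (12 + N)² (n(N, O) = ((4/2)*6 + N)² = ((4*(½))*6 + N)² = (2*6 + N)² = (12 + N)²)
((0*n(1, 0))*3 + 3)² = ((0*(12 + 1)²)*3 + 3)² = ((0*13²)*3 + 3)² = ((0*169)*3 + 3)² = (0*3 + 3)² = (0 + 3)² = 3² = 9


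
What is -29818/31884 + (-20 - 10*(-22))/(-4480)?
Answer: -874759/892752 ≈ -0.97985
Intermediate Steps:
-29818/31884 + (-20 - 10*(-22))/(-4480) = -29818*1/31884 + (-20 + 220)*(-1/4480) = -14909/15942 + 200*(-1/4480) = -14909/15942 - 5/112 = -874759/892752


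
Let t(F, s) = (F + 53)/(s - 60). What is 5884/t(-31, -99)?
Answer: -467778/11 ≈ -42525.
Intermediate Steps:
t(F, s) = (53 + F)/(-60 + s)
5884/t(-31, -99) = 5884/(((53 - 31)/(-60 - 99))) = 5884/((22/(-159))) = 5884/((-1/159*22)) = 5884/(-22/159) = 5884*(-159/22) = -467778/11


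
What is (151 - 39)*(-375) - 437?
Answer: -42437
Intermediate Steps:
(151 - 39)*(-375) - 437 = 112*(-375) - 437 = -42000 - 437 = -42437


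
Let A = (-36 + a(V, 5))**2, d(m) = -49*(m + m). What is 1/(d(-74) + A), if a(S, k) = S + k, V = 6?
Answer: 1/7877 ≈ 0.00012695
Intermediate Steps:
d(m) = -98*m
A = 625 (A = (-36 + (6 + 5))**2 = (-36 + 11)**2 = (-25)**2 = 625)
1/(d(-74) + A) = 1/(-98*(-74) + 625) = 1/(7252 + 625) = 1/7877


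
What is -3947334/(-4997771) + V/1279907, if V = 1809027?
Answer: 14093323096755/6396682087297 ≈ 2.2032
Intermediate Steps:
-3947334/(-4997771) + V/1279907 = -3947334/(-4997771) + 1809027/1279907 = -3947334*(-1/4997771) + 1809027*(1/1279907) = 3947334/4997771 + 1809027/1279907 = 14093323096755/6396682087297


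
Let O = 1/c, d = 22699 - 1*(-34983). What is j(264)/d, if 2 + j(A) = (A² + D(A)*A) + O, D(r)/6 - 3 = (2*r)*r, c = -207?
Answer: 45720374417/11940174 ≈ 3829.1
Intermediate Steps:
d = 57682 (d = 22699 + 34983 = 57682)
D(r) = 18 + 12*r² (D(r) = 18 + 6*((2*r)*r) = 18 + 6*(2*r²) = 18 + 12*r²)
O = -1/207 (O = 1/(-207) = -1/207 ≈ -0.0048309)
j(A) = -415/207 + A² + A*(18 + 12*A²) (j(A) = -2 + ((A² + (18 + 12*A²)*A) - 1/207) = -2 + ((A² + A*(18 + 12*A²)) - 1/207) = -2 + (-1/207 + A² + A*(18 + 12*A²)) = -415/207 + A² + A*(18 + 12*A²))
j(264)/d = (-415/207 + 264² + 12*264³ + 18*264)/57682 = (-415/207 + 69696 + 12*18399744 + 4752)*(1/57682) = (-415/207 + 69696 + 220796928 + 4752)*(1/57682) = (45720374417/207)*(1/57682) = 45720374417/11940174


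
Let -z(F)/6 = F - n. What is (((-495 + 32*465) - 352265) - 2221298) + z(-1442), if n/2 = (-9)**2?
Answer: -2549554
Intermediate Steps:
n = 162 (n = 2*(-9)**2 = 2*81 = 162)
z(F) = 972 - 6*F (z(F) = -6*(F - 1*162) = -6*(F - 162) = -6*(-162 + F) = 972 - 6*F)
(((-495 + 32*465) - 352265) - 2221298) + z(-1442) = (((-495 + 32*465) - 352265) - 2221298) + (972 - 6*(-1442)) = (((-495 + 14880) - 352265) - 2221298) + (972 + 8652) = ((14385 - 352265) - 2221298) + 9624 = (-337880 - 2221298) + 9624 = -2559178 + 9624 = -2549554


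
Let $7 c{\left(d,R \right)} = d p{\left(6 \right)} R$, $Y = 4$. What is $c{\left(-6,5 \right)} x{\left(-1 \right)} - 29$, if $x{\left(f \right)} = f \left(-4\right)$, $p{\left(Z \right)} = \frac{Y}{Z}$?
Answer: $- \frac{283}{7} \approx -40.429$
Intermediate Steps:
$p{\left(Z \right)} = \frac{4}{Z}$
$c{\left(d,R \right)} = \frac{2 R d}{21}$ ($c{\left(d,R \right)} = \frac{d \frac{4}{6} R}{7} = \frac{d 4 \cdot \frac{1}{6} R}{7} = \frac{d \frac{2}{3} R}{7} = \frac{\frac{2 d}{3} R}{7} = \frac{\frac{2}{3} R d}{7} = \frac{2 R d}{21}$)
$x{\left(f \right)} = - 4 f$
$c{\left(-6,5 \right)} x{\left(-1 \right)} - 29 = \frac{2}{21} \cdot 5 \left(-6\right) \left(\left(-4\right) \left(-1\right)\right) - 29 = \left(- \frac{20}{7}\right) 4 - 29 = - \frac{80}{7} - 29 = - \frac{283}{7}$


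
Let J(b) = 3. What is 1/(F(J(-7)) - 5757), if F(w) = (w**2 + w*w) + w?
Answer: -1/5736 ≈ -0.00017434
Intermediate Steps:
F(w) = w + 2*w**2 (F(w) = (w**2 + w**2) + w = 2*w**2 + w = w + 2*w**2)
1/(F(J(-7)) - 5757) = 1/(3*(1 + 2*3) - 5757) = 1/(3*(1 + 6) - 5757) = 1/(3*7 - 5757) = 1/(21 - 5757) = 1/(-5736) = -1/5736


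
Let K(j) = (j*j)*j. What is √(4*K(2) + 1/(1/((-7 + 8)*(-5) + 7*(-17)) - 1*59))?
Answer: 2*√47564565/2439 ≈ 5.6554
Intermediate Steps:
K(j) = j³ (K(j) = j²*j = j³)
√(4*K(2) + 1/(1/((-7 + 8)*(-5) + 7*(-17)) - 1*59)) = √(4*2³ + 1/(1/((-7 + 8)*(-5) + 7*(-17)) - 1*59)) = √(4*8 + 1/(1/(1*(-5) - 119) - 59)) = √(32 + 1/(1/(-5 - 119) - 59)) = √(32 + 1/(1/(-124) - 59)) = √(32 + 1/(-1/124 - 59)) = √(32 + 1/(-7317/124)) = √(32 - 124/7317) = √(234020/7317) = 2*√47564565/2439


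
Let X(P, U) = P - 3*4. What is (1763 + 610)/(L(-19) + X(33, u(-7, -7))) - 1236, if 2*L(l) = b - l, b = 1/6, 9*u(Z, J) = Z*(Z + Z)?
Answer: -425136/367 ≈ -1158.4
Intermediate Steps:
u(Z, J) = 2*Z**2/9 (u(Z, J) = (Z*(Z + Z))/9 = (Z*(2*Z))/9 = (2*Z**2)/9 = 2*Z**2/9)
b = 1/6 ≈ 0.16667
L(l) = 1/12 - l/2 (L(l) = (1/6 - l)/2 = 1/12 - l/2)
X(P, U) = -12 + P (X(P, U) = P - 12 = -12 + P)
(1763 + 610)/(L(-19) + X(33, u(-7, -7))) - 1236 = (1763 + 610)/((1/12 - 1/2*(-19)) + (-12 + 33)) - 1236 = 2373/((1/12 + 19/2) + 21) - 1236 = 2373/(115/12 + 21) - 1236 = 2373/(367/12) - 1236 = 2373*(12/367) - 1236 = 28476/367 - 1236 = -425136/367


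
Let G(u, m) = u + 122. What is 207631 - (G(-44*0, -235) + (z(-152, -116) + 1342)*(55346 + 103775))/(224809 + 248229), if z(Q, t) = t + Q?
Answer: 49023228451/236519 ≈ 2.0727e+5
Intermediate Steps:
z(Q, t) = Q + t
G(u, m) = 122 + u
207631 - (G(-44*0, -235) + (z(-152, -116) + 1342)*(55346 + 103775))/(224809 + 248229) = 207631 - ((122 - 44*0) + ((-152 - 116) + 1342)*(55346 + 103775))/(224809 + 248229) = 207631 - ((122 + 0) + (-268 + 1342)*159121)/473038 = 207631 - (122 + 1074*159121)/473038 = 207631 - (122 + 170895954)/473038 = 207631 - 170896076/473038 = 207631 - 1*85448038/236519 = 207631 - 85448038/236519 = 49023228451/236519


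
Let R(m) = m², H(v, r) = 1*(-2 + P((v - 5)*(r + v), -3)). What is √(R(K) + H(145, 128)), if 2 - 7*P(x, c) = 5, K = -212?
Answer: √2202137/7 ≈ 211.99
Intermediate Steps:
P(x, c) = -3/7 (P(x, c) = 2/7 - ⅐*5 = 2/7 - 5/7 = -3/7)
H(v, r) = -17/7 (H(v, r) = 1*(-2 - 3/7) = 1*(-17/7) = -17/7)
√(R(K) + H(145, 128)) = √((-212)² - 17/7) = √(44944 - 17/7) = √(314591/7) = √2202137/7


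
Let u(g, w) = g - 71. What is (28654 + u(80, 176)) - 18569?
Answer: 10094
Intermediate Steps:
u(g, w) = -71 + g
(28654 + u(80, 176)) - 18569 = (28654 + (-71 + 80)) - 18569 = (28654 + 9) - 18569 = 28663 - 18569 = 10094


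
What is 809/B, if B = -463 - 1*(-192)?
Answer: -809/271 ≈ -2.9852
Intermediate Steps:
B = -271 (B = -463 + 192 = -271)
809/B = 809/(-271) = 809*(-1/271) = -809/271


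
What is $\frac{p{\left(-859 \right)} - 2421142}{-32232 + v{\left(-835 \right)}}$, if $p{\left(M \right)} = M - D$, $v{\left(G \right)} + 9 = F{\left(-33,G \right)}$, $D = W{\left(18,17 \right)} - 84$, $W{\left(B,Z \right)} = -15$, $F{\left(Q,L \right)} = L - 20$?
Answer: $\frac{172993}{2364} \approx 73.178$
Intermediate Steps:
$F{\left(Q,L \right)} = -20 + L$ ($F{\left(Q,L \right)} = L - 20 = -20 + L$)
$D = -99$ ($D = -15 - 84 = -99$)
$v{\left(G \right)} = -29 + G$ ($v{\left(G \right)} = -9 + \left(-20 + G\right) = -29 + G$)
$p{\left(M \right)} = 99 + M$ ($p{\left(M \right)} = M - -99 = M + 99 = 99 + M$)
$\frac{p{\left(-859 \right)} - 2421142}{-32232 + v{\left(-835 \right)}} = \frac{\left(99 - 859\right) - 2421142}{-32232 - 864} = \frac{-760 - 2421142}{-32232 - 864} = - \frac{2421902}{-33096} = \left(-2421902\right) \left(- \frac{1}{33096}\right) = \frac{172993}{2364}$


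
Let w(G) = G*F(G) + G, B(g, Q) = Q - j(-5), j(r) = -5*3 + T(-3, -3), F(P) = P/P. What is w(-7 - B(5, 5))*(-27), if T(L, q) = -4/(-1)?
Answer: 1242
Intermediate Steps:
F(P) = 1
T(L, q) = 4 (T(L, q) = -4*(-1) = 4)
j(r) = -11 (j(r) = -5*3 + 4 = -15 + 4 = -11)
B(g, Q) = 11 + Q (B(g, Q) = Q - 1*(-11) = Q + 11 = 11 + Q)
w(G) = 2*G (w(G) = G*1 + G = G + G = 2*G)
w(-7 - B(5, 5))*(-27) = (2*(-7 - (11 + 5)))*(-27) = (2*(-7 - 1*16))*(-27) = (2*(-7 - 16))*(-27) = (2*(-23))*(-27) = -46*(-27) = 1242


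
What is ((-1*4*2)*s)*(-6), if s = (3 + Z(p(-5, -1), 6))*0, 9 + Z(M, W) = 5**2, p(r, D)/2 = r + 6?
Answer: 0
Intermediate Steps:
p(r, D) = 12 + 2*r (p(r, D) = 2*(r + 6) = 2*(6 + r) = 12 + 2*r)
Z(M, W) = 16 (Z(M, W) = -9 + 5**2 = -9 + 25 = 16)
s = 0 (s = (3 + 16)*0 = 19*0 = 0)
((-1*4*2)*s)*(-6) = ((-1*4*2)*0)*(-6) = (-4*2*0)*(-6) = -8*0*(-6) = 0*(-6) = 0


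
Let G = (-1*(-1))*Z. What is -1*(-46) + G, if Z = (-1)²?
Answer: 47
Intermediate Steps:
Z = 1
G = 1 (G = -1*(-1)*1 = 1*1 = 1)
-1*(-46) + G = -1*(-46) + 1 = 46 + 1 = 47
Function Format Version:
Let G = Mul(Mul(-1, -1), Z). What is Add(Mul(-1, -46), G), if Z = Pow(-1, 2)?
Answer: 47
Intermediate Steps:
Z = 1
G = 1 (G = Mul(Mul(-1, -1), 1) = Mul(1, 1) = 1)
Add(Mul(-1, -46), G) = Add(Mul(-1, -46), 1) = Add(46, 1) = 47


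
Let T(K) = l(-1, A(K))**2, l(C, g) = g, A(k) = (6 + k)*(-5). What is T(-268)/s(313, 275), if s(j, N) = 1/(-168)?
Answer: -288304800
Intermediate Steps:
s(j, N) = -1/168
A(k) = -30 - 5*k
T(K) = (-30 - 5*K)**2
T(-268)/s(313, 275) = (25*(6 - 268)**2)/(-1/168) = (25*(-262)**2)*(-168) = (25*68644)*(-168) = 1716100*(-168) = -288304800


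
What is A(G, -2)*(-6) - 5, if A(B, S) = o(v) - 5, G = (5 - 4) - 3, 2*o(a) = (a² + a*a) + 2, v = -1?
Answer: 13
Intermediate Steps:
o(a) = 1 + a² (o(a) = ((a² + a*a) + 2)/2 = ((a² + a²) + 2)/2 = (2*a² + 2)/2 = (2 + 2*a²)/2 = 1 + a²)
G = -2 (G = 1 - 3 = -2)
A(B, S) = -3 (A(B, S) = (1 + (-1)²) - 5 = (1 + 1) - 5 = 2 - 5 = -3)
A(G, -2)*(-6) - 5 = -3*(-6) - 5 = 18 - 5 = 13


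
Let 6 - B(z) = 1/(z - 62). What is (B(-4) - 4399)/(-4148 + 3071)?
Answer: 289937/71082 ≈ 4.0789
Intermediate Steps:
B(z) = 6 - 1/(-62 + z) (B(z) = 6 - 1/(z - 62) = 6 - 1/(-62 + z))
(B(-4) - 4399)/(-4148 + 3071) = ((-373 + 6*(-4))/(-62 - 4) - 4399)/(-4148 + 3071) = ((-373 - 24)/(-66) - 4399)/(-1077) = (-1/66*(-397) - 4399)*(-1/1077) = (397/66 - 4399)*(-1/1077) = -289937/66*(-1/1077) = 289937/71082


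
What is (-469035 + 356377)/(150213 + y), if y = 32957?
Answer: -4333/7045 ≈ -0.61505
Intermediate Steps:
(-469035 + 356377)/(150213 + y) = (-469035 + 356377)/(150213 + 32957) = -112658/183170 = -112658*1/183170 = -4333/7045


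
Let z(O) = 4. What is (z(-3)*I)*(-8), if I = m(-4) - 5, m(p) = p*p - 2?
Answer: -288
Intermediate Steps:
m(p) = -2 + p² (m(p) = p² - 2 = -2 + p²)
I = 9 (I = (-2 + (-4)²) - 5 = (-2 + 16) - 5 = 14 - 5 = 9)
(z(-3)*I)*(-8) = (4*9)*(-8) = 36*(-8) = -288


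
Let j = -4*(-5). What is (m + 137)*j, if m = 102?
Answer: 4780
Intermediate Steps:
j = 20
(m + 137)*j = (102 + 137)*20 = 239*20 = 4780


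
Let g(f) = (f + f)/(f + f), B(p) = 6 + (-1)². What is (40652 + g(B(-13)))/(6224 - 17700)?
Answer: -40653/11476 ≈ -3.5424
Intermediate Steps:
B(p) = 7 (B(p) = 6 + 1 = 7)
g(f) = 1 (g(f) = (2*f)/((2*f)) = (2*f)*(1/(2*f)) = 1)
(40652 + g(B(-13)))/(6224 - 17700) = (40652 + 1)/(6224 - 17700) = 40653/(-11476) = 40653*(-1/11476) = -40653/11476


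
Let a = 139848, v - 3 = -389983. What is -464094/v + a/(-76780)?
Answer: -472619643/748566610 ≈ -0.63137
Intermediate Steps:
v = -389980 (v = 3 - 389983 = -389980)
-464094/v + a/(-76780) = -464094/(-389980) + 139848/(-76780) = -464094*(-1/389980) + 139848*(-1/76780) = 232047/194990 - 34962/19195 = -472619643/748566610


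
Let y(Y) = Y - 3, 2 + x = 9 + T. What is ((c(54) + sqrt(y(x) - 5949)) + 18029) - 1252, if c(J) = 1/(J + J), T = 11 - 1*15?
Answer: 1811917/108 + 3*I*sqrt(661) ≈ 16777.0 + 77.13*I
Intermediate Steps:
T = -4 (T = 11 - 15 = -4)
x = 3 (x = -2 + (9 - 4) = -2 + 5 = 3)
c(J) = 1/(2*J)
y(Y) = -3 + Y
((c(54) + sqrt(y(x) - 5949)) + 18029) - 1252 = (((1/2)/54 + sqrt((-3 + 3) - 5949)) + 18029) - 1252 = (((1/2)*(1/54) + sqrt(0 - 5949)) + 18029) - 1252 = ((1/108 + sqrt(-5949)) + 18029) - 1252 = ((1/108 + 3*I*sqrt(661)) + 18029) - 1252 = (1947133/108 + 3*I*sqrt(661)) - 1252 = 1811917/108 + 3*I*sqrt(661)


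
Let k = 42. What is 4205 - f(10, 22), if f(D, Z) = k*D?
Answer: 3785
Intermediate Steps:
f(D, Z) = 42*D
4205 - f(10, 22) = 4205 - 42*10 = 4205 - 1*420 = 4205 - 420 = 3785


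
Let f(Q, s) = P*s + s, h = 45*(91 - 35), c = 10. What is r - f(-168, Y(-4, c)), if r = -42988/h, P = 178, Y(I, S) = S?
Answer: -1138447/630 ≈ -1807.1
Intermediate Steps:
h = 2520 (h = 45*56 = 2520)
f(Q, s) = 179*s (f(Q, s) = 178*s + s = 179*s)
r = -10747/630 (r = -42988/2520 = -42988*1/2520 = -10747/630 ≈ -17.059)
r - f(-168, Y(-4, c)) = -10747/630 - 179*10 = -10747/630 - 1*1790 = -10747/630 - 1790 = -1138447/630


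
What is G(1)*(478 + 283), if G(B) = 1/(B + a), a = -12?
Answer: -761/11 ≈ -69.182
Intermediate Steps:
G(B) = 1/(-12 + B) (G(B) = 1/(B - 12) = 1/(-12 + B))
G(1)*(478 + 283) = (478 + 283)/(-12 + 1) = 761/(-11) = -1/11*761 = -761/11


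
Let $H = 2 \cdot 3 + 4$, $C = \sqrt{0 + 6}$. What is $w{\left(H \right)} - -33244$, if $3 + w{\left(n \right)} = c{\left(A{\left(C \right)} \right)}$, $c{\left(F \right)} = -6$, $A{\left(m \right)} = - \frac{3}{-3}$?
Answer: $33235$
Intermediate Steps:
$C = \sqrt{6} \approx 2.4495$
$A{\left(m \right)} = 1$ ($A{\left(m \right)} = \left(-3\right) \left(- \frac{1}{3}\right) = 1$)
$H = 10$ ($H = 6 + 4 = 10$)
$w{\left(n \right)} = -9$ ($w{\left(n \right)} = -3 - 6 = -9$)
$w{\left(H \right)} - -33244 = -9 - -33244 = -9 + 33244 = 33235$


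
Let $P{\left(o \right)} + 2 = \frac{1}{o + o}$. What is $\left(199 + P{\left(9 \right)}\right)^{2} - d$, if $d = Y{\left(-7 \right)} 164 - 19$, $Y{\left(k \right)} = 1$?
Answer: $\frac{12534229}{324} \approx 38686.0$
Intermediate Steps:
$P{\left(o \right)} = -2 + \frac{1}{2 o}$ ($P{\left(o \right)} = -2 + \frac{1}{o + o} = -2 + \frac{1}{2 o}$)
$d = 145$ ($d = 1 \cdot 164 - 19 = 164 + \left(-25 + 6\right) = 164 - 19 = 145$)
$\left(199 + P{\left(9 \right)}\right)^{2} - d = \left(199 - \left(2 - \frac{1}{2 \cdot 9}\right)\right)^{2} - 145 = \left(199 + \left(-2 + \frac{1}{2} \cdot \frac{1}{9}\right)\right)^{2} - 145 = \left(199 + \left(-2 + \frac{1}{18}\right)\right)^{2} - 145 = \left(199 - \frac{35}{18}\right)^{2} - 145 = \left(\frac{3547}{18}\right)^{2} - 145 = \frac{12581209}{324} - 145 = \frac{12534229}{324}$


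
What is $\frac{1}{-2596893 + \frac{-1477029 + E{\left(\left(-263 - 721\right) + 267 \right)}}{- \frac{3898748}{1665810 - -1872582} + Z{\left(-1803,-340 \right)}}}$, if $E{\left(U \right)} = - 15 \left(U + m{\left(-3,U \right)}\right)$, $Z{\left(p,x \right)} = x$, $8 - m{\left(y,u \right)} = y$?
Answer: $- \frac{301738007}{782284109205729} \approx -3.8571 \cdot 10^{-7}$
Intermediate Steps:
$m{\left(y,u \right)} = 8 - y$
$E{\left(U \right)} = -165 - 15 U$ ($E{\left(U \right)} = - 15 \left(U + \left(8 - -3\right)\right) = - 15 \left(U + \left(8 + 3\right)\right) = - 15 \left(U + 11\right) = - 15 \left(11 + U\right) = -165 - 15 U$)
$\frac{1}{-2596893 + \frac{-1477029 + E{\left(\left(-263 - 721\right) + 267 \right)}}{- \frac{3898748}{1665810 - -1872582} + Z{\left(-1803,-340 \right)}}} = \frac{1}{-2596893 + \frac{-1477029 - \left(165 + 15 \left(\left(-263 - 721\right) + 267\right)\right)}{- \frac{3898748}{1665810 - -1872582} - 340}} = \frac{1}{-2596893 + \frac{-1477029 - \left(165 + 15 \left(-984 + 267\right)\right)}{- \frac{3898748}{1665810 + 1872582} - 340}} = \frac{1}{-2596893 + \frac{-1477029 - -10590}{- \frac{3898748}{3538392} - 340}} = \frac{1}{-2596893 + \frac{-1477029 + \left(-165 + 10755\right)}{\left(-3898748\right) \frac{1}{3538392} - 340}} = \frac{1}{-2596893 + \frac{-1477029 + 10590}{- \frac{974687}{884598} - 340}} = \frac{1}{-2596893 - \frac{1466439}{- \frac{301738007}{884598}}} = \frac{1}{-2596893 - - \frac{1297209006522}{301738007}} = \frac{1}{-2596893 + \frac{1297209006522}{301738007}} = \frac{1}{- \frac{782284109205729}{301738007}} = - \frac{301738007}{782284109205729}$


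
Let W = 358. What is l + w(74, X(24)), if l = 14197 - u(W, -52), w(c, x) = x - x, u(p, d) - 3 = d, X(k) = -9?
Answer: 14246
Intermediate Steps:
u(p, d) = 3 + d
w(c, x) = 0
l = 14246 (l = 14197 - (3 - 52) = 14197 - 1*(-49) = 14197 + 49 = 14246)
l + w(74, X(24)) = 14246 + 0 = 14246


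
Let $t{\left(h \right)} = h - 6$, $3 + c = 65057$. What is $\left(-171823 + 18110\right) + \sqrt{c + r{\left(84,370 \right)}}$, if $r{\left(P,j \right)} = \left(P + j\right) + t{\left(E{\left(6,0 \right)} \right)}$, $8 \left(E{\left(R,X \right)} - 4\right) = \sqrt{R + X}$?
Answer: $-153713 + \frac{\sqrt{1048096 + 2 \sqrt{6}}}{4} \approx -1.5346 \cdot 10^{5}$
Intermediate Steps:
$c = 65054$ ($c = -3 + 65057 = 65054$)
$E{\left(R,X \right)} = 4 + \frac{\sqrt{R + X}}{8}$
$t{\left(h \right)} = -6 + h$
$r{\left(P,j \right)} = -2 + P + j + \frac{\sqrt{6}}{8}$ ($r{\left(P,j \right)} = \left(P + j\right) - \left(2 - \frac{\sqrt{6 + 0}}{8}\right) = \left(P + j\right) - \left(2 - \frac{\sqrt{6}}{8}\right) = -2 + P + j + \frac{\sqrt{6}}{8}$)
$\left(-171823 + 18110\right) + \sqrt{c + r{\left(84,370 \right)}} = \left(-171823 + 18110\right) + \sqrt{65054 + \left(-2 + 84 + 370 + \frac{\sqrt{6}}{8}\right)} = -153713 + \sqrt{65054 + \left(452 + \frac{\sqrt{6}}{8}\right)} = -153713 + \sqrt{65506 + \frac{\sqrt{6}}{8}}$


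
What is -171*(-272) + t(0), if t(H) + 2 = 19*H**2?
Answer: 46510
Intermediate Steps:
t(H) = -2 + 19*H**2
-171*(-272) + t(0) = -171*(-272) + (-2 + 19*0**2) = 46512 + (-2 + 19*0) = 46512 + (-2 + 0) = 46512 - 2 = 46510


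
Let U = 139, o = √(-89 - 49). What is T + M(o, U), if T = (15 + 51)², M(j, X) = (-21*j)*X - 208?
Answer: 4148 - 2919*I*√138 ≈ 4148.0 - 34291.0*I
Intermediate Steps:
o = I*√138 (o = √(-138) = I*√138 ≈ 11.747*I)
M(j, X) = -208 - 21*X*j (M(j, X) = -21*X*j - 208 = -208 - 21*X*j)
T = 4356 (T = 66² = 4356)
T + M(o, U) = 4356 + (-208 - 21*139*I*√138) = 4356 + (-208 - 2919*I*√138) = 4148 - 2919*I*√138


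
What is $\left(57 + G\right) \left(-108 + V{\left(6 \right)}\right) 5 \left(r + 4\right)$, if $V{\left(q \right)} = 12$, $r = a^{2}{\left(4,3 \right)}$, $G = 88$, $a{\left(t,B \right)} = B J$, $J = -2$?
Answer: $-2784000$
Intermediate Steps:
$a{\left(t,B \right)} = - 2 B$ ($a{\left(t,B \right)} = B \left(-2\right) = - 2 B$)
$r = 36$ ($r = \left(\left(-2\right) 3\right)^{2} = \left(-6\right)^{2} = 36$)
$\left(57 + G\right) \left(-108 + V{\left(6 \right)}\right) 5 \left(r + 4\right) = \left(57 + 88\right) \left(-108 + 12\right) 5 \left(36 + 4\right) = 145 \left(-96\right) 5 \cdot 40 = \left(-13920\right) 200 = -2784000$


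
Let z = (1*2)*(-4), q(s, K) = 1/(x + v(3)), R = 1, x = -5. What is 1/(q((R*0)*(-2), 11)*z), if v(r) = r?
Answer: ¼ ≈ 0.25000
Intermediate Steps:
q(s, K) = -½ (q(s, K) = 1/(-5 + 3) = 1/(-2) = -½)
z = -8 (z = 2*(-4) = -8)
1/(q((R*0)*(-2), 11)*z) = 1/(-½*(-8)) = 1/4 = ¼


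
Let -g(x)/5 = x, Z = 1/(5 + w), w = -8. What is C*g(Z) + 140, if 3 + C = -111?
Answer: -50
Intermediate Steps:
Z = -1/3 (Z = 1/(5 - 8) = 1/(-3) = -1/3 ≈ -0.33333)
g(x) = -5*x
C = -114 (C = -3 - 111 = -114)
C*g(Z) + 140 = -(-570)*(-1)/3 + 140 = -114*5/3 + 140 = -190 + 140 = -50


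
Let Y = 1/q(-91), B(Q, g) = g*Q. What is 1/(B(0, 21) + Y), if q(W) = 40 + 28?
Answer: 68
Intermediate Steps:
B(Q, g) = Q*g
q(W) = 68
Y = 1/68 ≈ 0.014706
1/(B(0, 21) + Y) = 1/(0*21 + 1/68) = 1/(0 + 1/68) = 1/(1/68) = 68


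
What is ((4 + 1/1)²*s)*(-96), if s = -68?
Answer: 163200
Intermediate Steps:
((4 + 1/1)²*s)*(-96) = ((4 + 1/1)²*(-68))*(-96) = ((4 + 1)²*(-68))*(-96) = (5²*(-68))*(-96) = (25*(-68))*(-96) = -1700*(-96) = 163200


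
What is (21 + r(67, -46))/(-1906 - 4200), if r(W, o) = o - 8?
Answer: 33/6106 ≈ 0.0054045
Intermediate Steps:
r(W, o) = -8 + o
(21 + r(67, -46))/(-1906 - 4200) = (21 + (-8 - 46))/(-1906 - 4200) = (21 - 54)/(-6106) = -33*(-1/6106) = 33/6106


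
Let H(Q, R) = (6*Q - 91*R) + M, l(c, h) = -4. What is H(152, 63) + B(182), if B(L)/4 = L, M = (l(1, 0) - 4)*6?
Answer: -4141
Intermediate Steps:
M = -48 (M = (-4 - 4)*6 = -8*6 = -48)
B(L) = 4*L
H(Q, R) = -48 - 91*R + 6*Q (H(Q, R) = (6*Q - 91*R) - 48 = (-91*R + 6*Q) - 48 = -48 - 91*R + 6*Q)
H(152, 63) + B(182) = (-48 - 91*63 + 6*152) + 4*182 = (-48 - 5733 + 912) + 728 = -4869 + 728 = -4141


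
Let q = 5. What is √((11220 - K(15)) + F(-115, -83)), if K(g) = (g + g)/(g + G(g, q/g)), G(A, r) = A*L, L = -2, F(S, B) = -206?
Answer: 18*√34 ≈ 104.96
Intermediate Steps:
G(A, r) = -2*A (G(A, r) = A*(-2) = -2*A)
K(g) = -2 (K(g) = (g + g)/(g - 2*g) = (2*g)/((-g)) = (2*g)*(-1/g) = -2)
√((11220 - K(15)) + F(-115, -83)) = √((11220 - 1*(-2)) - 206) = √((11220 + 2) - 206) = √(11222 - 206) = √11016 = 18*√34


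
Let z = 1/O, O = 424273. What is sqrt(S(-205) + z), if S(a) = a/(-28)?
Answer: sqrt(258310958346623)/5939822 ≈ 2.7058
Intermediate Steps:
S(a) = -a/28 (S(a) = a*(-1/28) = -a/28)
z = 1/424273 ≈ 2.3570e-6
sqrt(S(-205) + z) = sqrt(-1/28*(-205) + 1/424273) = sqrt(205/28 + 1/424273) = sqrt(86975993/11879644) = sqrt(258310958346623)/5939822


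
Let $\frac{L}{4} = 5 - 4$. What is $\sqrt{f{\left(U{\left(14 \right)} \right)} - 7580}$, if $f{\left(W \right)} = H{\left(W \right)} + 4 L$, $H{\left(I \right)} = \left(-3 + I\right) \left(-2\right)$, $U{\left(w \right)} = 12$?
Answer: $i \sqrt{7582} \approx 87.075 i$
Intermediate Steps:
$L = 4$ ($L = 4 \left(5 - 4\right) = 4 \cdot 1 = 4$)
$H{\left(I \right)} = 6 - 2 I$
$f{\left(W \right)} = 22 - 2 W$ ($f{\left(W \right)} = \left(6 - 2 W\right) + 4 \cdot 4 = \left(6 - 2 W\right) + 16 = 22 - 2 W$)
$\sqrt{f{\left(U{\left(14 \right)} \right)} - 7580} = \sqrt{\left(22 - 24\right) - 7580} = \sqrt{-2 - 7580} = \sqrt{-7582} = i \sqrt{7582}$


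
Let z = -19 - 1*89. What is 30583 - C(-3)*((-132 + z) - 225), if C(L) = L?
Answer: 29188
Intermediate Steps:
z = -108 (z = -19 - 89 = -108)
30583 - C(-3)*((-132 + z) - 225) = 30583 - (-3)*((-132 - 108) - 225) = 30583 - (-3)*(-240 - 225) = 30583 - (-3)*(-465) = 30583 - 1*1395 = 30583 - 1395 = 29188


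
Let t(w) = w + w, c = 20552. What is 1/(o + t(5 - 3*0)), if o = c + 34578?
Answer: 1/55140 ≈ 1.8136e-5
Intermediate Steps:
t(w) = 2*w
o = 55130 (o = 20552 + 34578 = 55130)
1/(o + t(5 - 3*0)) = 1/(55130 + 2*(5 - 3*0)) = 1/(55130 + 2*(5 + 0)) = 1/(55130 + 2*5) = 1/(55130 + 10) = 1/55140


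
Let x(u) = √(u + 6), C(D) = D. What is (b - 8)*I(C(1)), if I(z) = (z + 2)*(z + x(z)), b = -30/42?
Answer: -183/7 - 183*√7/7 ≈ -95.310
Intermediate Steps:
b = -5/7 (b = -30*1/42 = -5/7 ≈ -0.71429)
x(u) = √(6 + u)
I(z) = (2 + z)*(z + √(6 + z)) (I(z) = (z + 2)*(z + √(6 + z)) = (2 + z)*(z + √(6 + z)))
(b - 8)*I(C(1)) = (-5/7 - 8)*(1² + 2*1 + 2*√(6 + 1) + 1*√(6 + 1)) = -61*(1 + 2 + 2*√7 + 1*√7)/7 = -61*(1 + 2 + 2*√7 + √7)/7 = -61*(3 + 3*√7)/7 = -183/7 - 183*√7/7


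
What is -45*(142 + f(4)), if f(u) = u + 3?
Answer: -6705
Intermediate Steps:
f(u) = 3 + u
-45*(142 + f(4)) = -45*(142 + (3 + 4)) = -45*(142 + 7) = -45*149 = -6705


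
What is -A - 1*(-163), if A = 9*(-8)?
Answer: 235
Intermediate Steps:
A = -72
-A - 1*(-163) = -1*(-72) - 1*(-163) = 72 + 163 = 235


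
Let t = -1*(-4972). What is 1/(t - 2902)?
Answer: 1/2070 ≈ 0.00048309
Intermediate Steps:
t = 4972
1/(t - 2902) = 1/(4972 - 2902) = 1/2070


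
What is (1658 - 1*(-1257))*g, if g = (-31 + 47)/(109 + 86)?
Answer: 9328/39 ≈ 239.18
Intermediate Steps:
g = 16/195 ≈ 0.082051
(1658 - 1*(-1257))*g = (1658 - 1*(-1257))*(16/195) = (1658 + 1257)*(16/195) = 2915*(16/195) = 9328/39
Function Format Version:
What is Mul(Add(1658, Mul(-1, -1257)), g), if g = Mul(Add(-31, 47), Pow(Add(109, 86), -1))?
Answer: Rational(9328, 39) ≈ 239.18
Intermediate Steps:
g = Rational(16, 195) (g = Mul(16, Pow(195, -1)) = Mul(16, Rational(1, 195)) = Rational(16, 195) ≈ 0.082051)
Mul(Add(1658, Mul(-1, -1257)), g) = Mul(Add(1658, Mul(-1, -1257)), Rational(16, 195)) = Mul(Add(1658, 1257), Rational(16, 195)) = Mul(2915, Rational(16, 195)) = Rational(9328, 39)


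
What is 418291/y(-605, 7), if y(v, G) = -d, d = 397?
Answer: -418291/397 ≈ -1053.6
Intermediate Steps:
y(v, G) = -397 (y(v, G) = -1*397 = -397)
418291/y(-605, 7) = 418291/(-397) = 418291*(-1/397) = -418291/397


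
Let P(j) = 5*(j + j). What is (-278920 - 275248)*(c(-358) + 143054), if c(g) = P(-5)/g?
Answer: -14190408738088/179 ≈ -7.9276e+10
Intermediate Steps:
P(j) = 10*j (P(j) = 5*(2*j) = 10*j)
c(g) = -50/g (c(g) = (10*(-5))/g = -50/g)
(-278920 - 275248)*(c(-358) + 143054) = (-278920 - 275248)*(-50/(-358) + 143054) = -554168*(-50*(-1/358) + 143054) = -554168*(25/179 + 143054) = -554168*25606691/179 = -14190408738088/179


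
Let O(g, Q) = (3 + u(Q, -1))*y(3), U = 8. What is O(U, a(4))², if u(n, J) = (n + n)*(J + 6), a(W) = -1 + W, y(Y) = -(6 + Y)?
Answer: 88209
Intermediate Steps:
y(Y) = -6 - Y
u(n, J) = 2*n*(6 + J) (u(n, J) = (2*n)*(6 + J) = 2*n*(6 + J))
O(g, Q) = -27 - 90*Q (O(g, Q) = (3 + 2*Q*(6 - 1))*(-6 - 1*3) = (3 + 2*Q*5)*(-6 - 3) = (3 + 10*Q)*(-9) = -27 - 90*Q)
O(U, a(4))² = (-27 - 90*(-1 + 4))² = (-27 - 90*3)² = (-27 - 270)² = (-297)² = 88209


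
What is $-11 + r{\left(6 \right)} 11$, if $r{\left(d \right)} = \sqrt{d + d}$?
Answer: $-11 + 22 \sqrt{3} \approx 27.105$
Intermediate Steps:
$r{\left(d \right)} = \sqrt{2} \sqrt{d}$ ($r{\left(d \right)} = \sqrt{2 d} = \sqrt{2} \sqrt{d}$)
$-11 + r{\left(6 \right)} 11 = -11 + \sqrt{2} \sqrt{6} \cdot 11 = -11 + 2 \sqrt{3} \cdot 11 = -11 + 22 \sqrt{3}$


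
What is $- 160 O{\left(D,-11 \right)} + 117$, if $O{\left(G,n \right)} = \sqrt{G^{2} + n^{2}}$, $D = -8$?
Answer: $117 - 160 \sqrt{185} \approx -2059.2$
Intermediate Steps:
$- 160 O{\left(D,-11 \right)} + 117 = - 160 \sqrt{\left(-8\right)^{2} + \left(-11\right)^{2}} + 117 = - 160 \sqrt{64 + 121} + 117 = - 160 \sqrt{185} + 117 = 117 - 160 \sqrt{185}$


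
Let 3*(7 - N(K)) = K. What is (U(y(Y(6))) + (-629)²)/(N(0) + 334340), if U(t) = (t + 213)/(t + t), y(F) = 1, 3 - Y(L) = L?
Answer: 131916/111449 ≈ 1.1836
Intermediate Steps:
Y(L) = 3 - L
U(t) = (213 + t)/(2*t) (U(t) = (213 + t)/((2*t)) = (213 + t)*(1/(2*t)) = (213 + t)/(2*t))
N(K) = 7 - K/3
(U(y(Y(6))) + (-629)²)/(N(0) + 334340) = ((½)*(213 + 1)/1 + (-629)²)/((7 - ⅓*0) + 334340) = ((½)*1*214 + 395641)/((7 + 0) + 334340) = (107 + 395641)/(7 + 334340) = 395748/334347 = 395748*(1/334347) = 131916/111449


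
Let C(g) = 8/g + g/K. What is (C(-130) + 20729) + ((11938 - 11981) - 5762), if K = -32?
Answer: 15525121/1040 ≈ 14928.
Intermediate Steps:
C(g) = 8/g - g/32 (C(g) = 8/g + g/(-32) = 8/g + g*(-1/32) = 8/g - g/32)
(C(-130) + 20729) + ((11938 - 11981) - 5762) = ((8/(-130) - 1/32*(-130)) + 20729) + ((11938 - 11981) - 5762) = ((8*(-1/130) + 65/16) + 20729) + (-43 - 5762) = ((-4/65 + 65/16) + 20729) - 5805 = (4161/1040 + 20729) - 5805 = 21562321/1040 - 5805 = 15525121/1040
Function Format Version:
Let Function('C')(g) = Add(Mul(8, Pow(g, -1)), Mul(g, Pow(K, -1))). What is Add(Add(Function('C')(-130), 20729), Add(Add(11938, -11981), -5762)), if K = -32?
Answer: Rational(15525121, 1040) ≈ 14928.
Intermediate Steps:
Function('C')(g) = Add(Mul(8, Pow(g, -1)), Mul(Rational(-1, 32), g)) (Function('C')(g) = Add(Mul(8, Pow(g, -1)), Mul(g, Pow(-32, -1))) = Add(Mul(8, Pow(g, -1)), Mul(g, Rational(-1, 32))) = Add(Mul(8, Pow(g, -1)), Mul(Rational(-1, 32), g)))
Add(Add(Function('C')(-130), 20729), Add(Add(11938, -11981), -5762)) = Add(Add(Add(Mul(8, Pow(-130, -1)), Mul(Rational(-1, 32), -130)), 20729), Add(Add(11938, -11981), -5762)) = Add(Add(Add(Mul(8, Rational(-1, 130)), Rational(65, 16)), 20729), Add(-43, -5762)) = Add(Add(Add(Rational(-4, 65), Rational(65, 16)), 20729), -5805) = Add(Add(Rational(4161, 1040), 20729), -5805) = Add(Rational(21562321, 1040), -5805) = Rational(15525121, 1040)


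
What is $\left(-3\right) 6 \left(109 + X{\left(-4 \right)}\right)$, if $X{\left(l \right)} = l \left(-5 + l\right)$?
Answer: $-2610$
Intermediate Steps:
$\left(-3\right) 6 \left(109 + X{\left(-4 \right)}\right) = \left(-3\right) 6 \left(109 - 4 \left(-5 - 4\right)\right) = - 18 \left(109 - -36\right) = - 18 \left(109 + 36\right) = \left(-18\right) 145 = -2610$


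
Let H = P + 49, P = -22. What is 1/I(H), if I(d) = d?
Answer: 1/27 ≈ 0.037037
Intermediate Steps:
H = 27 (H = -22 + 49 = 27)
1/I(H) = 1/27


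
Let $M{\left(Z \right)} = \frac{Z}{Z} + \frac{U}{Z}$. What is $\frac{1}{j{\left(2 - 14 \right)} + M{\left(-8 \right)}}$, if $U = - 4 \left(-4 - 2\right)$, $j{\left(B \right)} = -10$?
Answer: $- \frac{1}{12} \approx -0.083333$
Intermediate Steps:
$U = 24$ ($U = \left(-4\right) \left(-6\right) = 24$)
$M{\left(Z \right)} = 1 + \frac{24}{Z}$ ($M{\left(Z \right)} = \frac{Z}{Z} + \frac{24}{Z} = 1 + \frac{24}{Z}$)
$\frac{1}{j{\left(2 - 14 \right)} + M{\left(-8 \right)}} = \frac{1}{-10 + \frac{24 - 8}{-8}} = \frac{1}{-10 - 2} = \frac{1}{-12} = - \frac{1}{12}$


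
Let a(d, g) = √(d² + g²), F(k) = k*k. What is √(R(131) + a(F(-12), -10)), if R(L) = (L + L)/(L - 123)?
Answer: √(131 + 8*√5209)/2 ≈ 13.308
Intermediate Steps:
F(k) = k²
R(L) = 2*L/(-123 + L) (R(L) = (2*L)/(-123 + L) = 2*L/(-123 + L))
√(R(131) + a(F(-12), -10)) = √(2*131/(-123 + 131) + √(((-12)²)² + (-10)²)) = √(2*131/8 + √(144² + 100)) = √(2*131*(⅛) + √(20736 + 100)) = √(131/4 + √20836) = √(131/4 + 2*√5209)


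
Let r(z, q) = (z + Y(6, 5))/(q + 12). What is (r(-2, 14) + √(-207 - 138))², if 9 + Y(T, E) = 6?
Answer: (5 - 26*I*√345)²/676 ≈ -344.96 - 7.1439*I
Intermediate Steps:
Y(T, E) = -3 (Y(T, E) = -9 + 6 = -3)
r(z, q) = (-3 + z)/(12 + q) (r(z, q) = (z - 3)/(q + 12) = (-3 + z)/(12 + q))
(r(-2, 14) + √(-207 - 138))² = ((-3 - 2)/(12 + 14) + √(-207 - 138))² = (-5/26 + √(-345))² = ((1/26)*(-5) + I*√345)² = (-5/26 + I*√345)²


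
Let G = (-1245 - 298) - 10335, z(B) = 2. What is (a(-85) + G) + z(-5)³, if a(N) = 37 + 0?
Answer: -11833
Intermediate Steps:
a(N) = 37
G = -11878 (G = -1543 - 10335 = -11878)
(a(-85) + G) + z(-5)³ = (37 - 11878) + 2³ = -11841 + 8 = -11833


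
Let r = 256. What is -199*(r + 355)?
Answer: -121589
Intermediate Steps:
-199*(r + 355) = -199*(256 + 355) = -199*611 = -121589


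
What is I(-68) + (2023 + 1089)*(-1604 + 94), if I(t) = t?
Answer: -4699188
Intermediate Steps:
I(-68) + (2023 + 1089)*(-1604 + 94) = -68 + (2023 + 1089)*(-1604 + 94) = -68 + 3112*(-1510) = -68 - 4699120 = -4699188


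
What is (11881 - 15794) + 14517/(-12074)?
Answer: -47260079/12074 ≈ -3914.2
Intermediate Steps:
(11881 - 15794) + 14517/(-12074) = -3913 + 14517*(-1/12074) = -3913 - 14517/12074 = -47260079/12074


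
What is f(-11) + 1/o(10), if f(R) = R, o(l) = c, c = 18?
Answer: -197/18 ≈ -10.944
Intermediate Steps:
o(l) = 18
f(-11) + 1/o(10) = -11 + 1/18 = -197/18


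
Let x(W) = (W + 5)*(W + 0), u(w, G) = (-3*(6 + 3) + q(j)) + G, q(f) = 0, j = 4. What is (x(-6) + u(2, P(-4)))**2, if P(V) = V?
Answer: 625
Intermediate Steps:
u(w, G) = -27 + G (u(w, G) = (-3*(6 + 3) + 0) + G = (-3*9 + 0) + G = (-27 + 0) + G = -27 + G)
x(W) = W*(5 + W) (x(W) = (5 + W)*W = W*(5 + W))
(x(-6) + u(2, P(-4)))**2 = (-6*(5 - 6) + (-27 - 4))**2 = (-6*(-1) - 31)**2 = (6 - 31)**2 = (-25)**2 = 625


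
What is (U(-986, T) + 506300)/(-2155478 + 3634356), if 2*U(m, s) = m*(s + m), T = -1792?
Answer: 937927/739439 ≈ 1.2684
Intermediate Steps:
U(m, s) = m*(m + s)/2 (U(m, s) = (m*(s + m))/2 = (m*(m + s))/2 = m*(m + s)/2)
(U(-986, T) + 506300)/(-2155478 + 3634356) = ((1/2)*(-986)*(-986 - 1792) + 506300)/(-2155478 + 3634356) = ((1/2)*(-986)*(-2778) + 506300)/1478878 = (1369554 + 506300)*(1/1478878) = 1875854*(1/1478878) = 937927/739439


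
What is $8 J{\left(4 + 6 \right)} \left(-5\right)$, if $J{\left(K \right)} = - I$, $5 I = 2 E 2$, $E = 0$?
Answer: $0$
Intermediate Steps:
$I = 0$ ($I = \frac{2 \cdot 0 \cdot 2}{5} = \frac{0 \cdot 2}{5} = \frac{1}{5} \cdot 0 = 0$)
$J{\left(K \right)} = 0$ ($J{\left(K \right)} = \left(-1\right) 0 = 0$)
$8 J{\left(4 + 6 \right)} \left(-5\right) = 8 \cdot 0 \left(-5\right) = 0 \left(-5\right) = 0$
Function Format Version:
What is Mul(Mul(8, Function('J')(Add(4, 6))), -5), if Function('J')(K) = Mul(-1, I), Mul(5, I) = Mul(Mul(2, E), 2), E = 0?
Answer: 0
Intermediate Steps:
I = 0 (I = Mul(Rational(1, 5), Mul(Mul(2, 0), 2)) = Mul(Rational(1, 5), Mul(0, 2)) = Mul(Rational(1, 5), 0) = 0)
Function('J')(K) = 0 (Function('J')(K) = Mul(-1, 0) = 0)
Mul(Mul(8, Function('J')(Add(4, 6))), -5) = Mul(Mul(8, 0), -5) = Mul(0, -5) = 0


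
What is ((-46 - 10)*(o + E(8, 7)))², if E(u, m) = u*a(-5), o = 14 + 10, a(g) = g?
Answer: 802816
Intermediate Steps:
o = 24
E(u, m) = -5*u (E(u, m) = u*(-5) = -5*u)
((-46 - 10)*(o + E(8, 7)))² = ((-46 - 10)*(24 - 5*8))² = (-56*(24 - 40))² = (-56*(-16))² = 896² = 802816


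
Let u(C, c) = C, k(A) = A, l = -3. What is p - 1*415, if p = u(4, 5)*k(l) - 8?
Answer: -435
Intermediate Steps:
p = -20 (p = 4*(-3) - 8 = -12 - 8 = -20)
p - 1*415 = -20 - 1*415 = -20 - 415 = -435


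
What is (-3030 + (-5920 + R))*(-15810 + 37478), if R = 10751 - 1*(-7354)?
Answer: 198370540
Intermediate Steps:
R = 18105 (R = 10751 + 7354 = 18105)
(-3030 + (-5920 + R))*(-15810 + 37478) = (-3030 + (-5920 + 18105))*(-15810 + 37478) = (-3030 + 12185)*21668 = 9155*21668 = 198370540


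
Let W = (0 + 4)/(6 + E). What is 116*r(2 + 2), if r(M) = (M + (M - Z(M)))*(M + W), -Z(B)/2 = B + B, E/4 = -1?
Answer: 16704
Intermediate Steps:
E = -4 (E = 4*(-1) = -4)
Z(B) = -4*B (Z(B) = -2*(B + B) = -4*B)
W = 2 (W = (0 + 4)/(6 - 4) = 4/2 = 4*(½) = 2)
r(M) = 6*M*(2 + M) (r(M) = (M + (M - (-4)*M))*(M + 2) = (M + (M + 4*M))*(2 + M) = (M + 5*M)*(2 + M) = (6*M)*(2 + M) = 6*M*(2 + M))
116*r(2 + 2) = 116*(6*(2 + 2)*(2 + (2 + 2))) = 116*(6*4*(2 + 4)) = 116*(6*4*6) = 116*144 = 16704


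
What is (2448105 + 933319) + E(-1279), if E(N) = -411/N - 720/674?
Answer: 1457471194819/431023 ≈ 3.3814e+6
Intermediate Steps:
E(N) = -360/337 - 411/N (E(N) = -411/N - 720*1/674 = -411/N - 360/337 = -360/337 - 411/N)
(2448105 + 933319) + E(-1279) = (2448105 + 933319) + (-360/337 - 411/(-1279)) = 3381424 + (-360/337 - 411*(-1/1279)) = 3381424 + (-360/337 + 411/1279) = 3381424 - 321933/431023 = 1457471194819/431023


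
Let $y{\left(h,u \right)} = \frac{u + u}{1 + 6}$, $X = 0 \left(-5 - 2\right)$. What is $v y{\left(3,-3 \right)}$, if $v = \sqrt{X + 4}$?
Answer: $- \frac{12}{7} \approx -1.7143$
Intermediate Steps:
$X = 0$ ($X = 0 \left(-7\right) = 0$)
$y{\left(h,u \right)} = \frac{2 u}{7}$
$v = 2$ ($v = \sqrt{0 + 4} = \sqrt{4} = 2$)
$v y{\left(3,-3 \right)} = 2 \cdot \frac{2}{7} \left(-3\right) = 2 \left(- \frac{6}{7}\right) = - \frac{12}{7}$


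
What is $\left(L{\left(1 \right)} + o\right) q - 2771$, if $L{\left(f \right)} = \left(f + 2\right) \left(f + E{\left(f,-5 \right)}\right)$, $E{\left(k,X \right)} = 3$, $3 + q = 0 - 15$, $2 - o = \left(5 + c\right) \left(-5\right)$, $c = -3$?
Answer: $-3203$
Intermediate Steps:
$o = 12$ ($o = 2 - \left(5 - 3\right) \left(-5\right) = 2 - 2 \left(-5\right) = 2 - -10 = 2 + 10 = 12$)
$q = -18$ ($q = -3 + \left(0 - 15\right) = -3 - 15 = -18$)
$L{\left(f \right)} = \left(2 + f\right) \left(3 + f\right)$ ($L{\left(f \right)} = \left(f + 2\right) \left(f + 3\right) = \left(2 + f\right) \left(3 + f\right)$)
$\left(L{\left(1 \right)} + o\right) q - 2771 = \left(\left(6 + 1^{2} + 5 \cdot 1\right) + 12\right) \left(-18\right) - 2771 = \left(\left(6 + 1 + 5\right) + 12\right) \left(-18\right) - 2771 = \left(12 + 12\right) \left(-18\right) - 2771 = 24 \left(-18\right) - 2771 = -432 - 2771 = -3203$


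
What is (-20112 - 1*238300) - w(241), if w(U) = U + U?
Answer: -258894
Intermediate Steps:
w(U) = 2*U
(-20112 - 1*238300) - w(241) = (-20112 - 1*238300) - 2*241 = (-20112 - 238300) - 1*482 = -258412 - 482 = -258894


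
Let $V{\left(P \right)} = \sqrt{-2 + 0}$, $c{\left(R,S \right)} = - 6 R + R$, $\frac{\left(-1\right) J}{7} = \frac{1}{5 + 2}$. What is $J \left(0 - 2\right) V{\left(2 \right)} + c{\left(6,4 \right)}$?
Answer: $-30 + 2 i \sqrt{2} \approx -30.0 + 2.8284 i$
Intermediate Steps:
$J = -1$ ($J = - \frac{7}{5 + 2} = - \frac{7}{7} = \left(-7\right) \frac{1}{7} = -1$)
$c{\left(R,S \right)} = - 5 R$
$V{\left(P \right)} = i \sqrt{2}$ ($V{\left(P \right)} = \sqrt{-2} = i \sqrt{2}$)
$J \left(0 - 2\right) V{\left(2 \right)} + c{\left(6,4 \right)} = - (0 - 2) i \sqrt{2} - 30 = \left(-1\right) \left(-2\right) i \sqrt{2} - 30 = 2 i \sqrt{2} - 30 = -30 + 2 i \sqrt{2}$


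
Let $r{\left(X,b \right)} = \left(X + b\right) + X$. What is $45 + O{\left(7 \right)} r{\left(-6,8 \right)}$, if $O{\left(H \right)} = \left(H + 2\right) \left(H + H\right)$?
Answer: $-459$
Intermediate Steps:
$r{\left(X,b \right)} = b + 2 X$
$O{\left(H \right)} = 2 H \left(2 + H\right)$ ($O{\left(H \right)} = \left(2 + H\right) 2 H = 2 H \left(2 + H\right)$)
$45 + O{\left(7 \right)} r{\left(-6,8 \right)} = 45 + 2 \cdot 7 \left(2 + 7\right) \left(8 + 2 \left(-6\right)\right) = 45 + 2 \cdot 7 \cdot 9 \left(8 - 12\right) = 45 + 126 \left(-4\right) = 45 - 504 = -459$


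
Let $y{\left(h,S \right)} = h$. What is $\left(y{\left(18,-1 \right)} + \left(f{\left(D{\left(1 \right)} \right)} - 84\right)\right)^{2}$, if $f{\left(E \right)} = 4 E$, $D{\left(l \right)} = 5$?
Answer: $2116$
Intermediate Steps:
$\left(y{\left(18,-1 \right)} + \left(f{\left(D{\left(1 \right)} \right)} - 84\right)\right)^{2} = \left(18 + \left(4 \cdot 5 - 84\right)\right)^{2} = \left(18 + \left(20 - 84\right)\right)^{2} = \left(18 - 64\right)^{2} = \left(-46\right)^{2} = 2116$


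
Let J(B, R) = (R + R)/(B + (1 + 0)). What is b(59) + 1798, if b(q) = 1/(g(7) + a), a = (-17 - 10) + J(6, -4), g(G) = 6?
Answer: 278683/155 ≈ 1798.0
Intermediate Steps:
J(B, R) = 2*R/(1 + B) (J(B, R) = (2*R)/(B + 1) = (2*R)/(1 + B) = 2*R/(1 + B))
a = -197/7 (a = (-17 - 10) + 2*(-4)/(1 + 6) = -27 + 2*(-4)/7 = -27 + 2*(-4)*(⅐) = -27 - 8/7 = -197/7 ≈ -28.143)
b(q) = -7/155 (b(q) = 1/(6 - 197/7) = 1/(-155/7) = -7/155)
b(59) + 1798 = -7/155 + 1798 = 278683/155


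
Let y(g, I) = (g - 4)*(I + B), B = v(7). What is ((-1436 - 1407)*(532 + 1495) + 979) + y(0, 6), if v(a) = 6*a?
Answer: -5761974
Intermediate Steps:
B = 42 (B = 6*7 = 42)
y(g, I) = (-4 + g)*(42 + I) (y(g, I) = (g - 4)*(I + 42) = (-4 + g)*(42 + I))
((-1436 - 1407)*(532 + 1495) + 979) + y(0, 6) = ((-1436 - 1407)*(532 + 1495) + 979) + (-168 - 4*6 + 42*0 + 6*0) = (-2843*2027 + 979) + (-168 - 24 + 0 + 0) = (-5762761 + 979) - 192 = -5761782 - 192 = -5761974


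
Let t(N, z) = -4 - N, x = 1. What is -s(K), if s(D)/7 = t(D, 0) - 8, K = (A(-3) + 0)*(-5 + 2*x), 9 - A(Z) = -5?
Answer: -210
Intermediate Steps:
A(Z) = 14 (A(Z) = 9 - 1*(-5) = 9 + 5 = 14)
K = -42 (K = (14 + 0)*(-5 + 2*1) = 14*(-5 + 2) = 14*(-3) = -42)
s(D) = -84 - 7*D (s(D) = 7*((-4 - D) - 8) = 7*(-12 - D) = -84 - 7*D)
-s(K) = -(-84 - 7*(-42)) = -(-84 + 294) = -1*210 = -210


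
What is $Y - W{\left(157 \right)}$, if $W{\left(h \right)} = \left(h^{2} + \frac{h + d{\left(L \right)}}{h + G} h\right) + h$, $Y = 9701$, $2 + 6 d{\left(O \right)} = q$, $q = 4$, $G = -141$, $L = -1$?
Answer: $- \frac{99893}{6} \approx -16649.0$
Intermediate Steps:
$d{\left(O \right)} = \frac{1}{3}$ ($d{\left(O \right)} = - \frac{1}{3} + \frac{1}{6} \cdot 4 = - \frac{1}{3} + \frac{2}{3} = \frac{1}{3}$)
$W{\left(h \right)} = h + h^{2} + \frac{h \left(\frac{1}{3} + h\right)}{-141 + h}$ ($W{\left(h \right)} = \left(h^{2} + \frac{h + \frac{1}{3}}{h - 141} h\right) + h = \left(h^{2} + \frac{\frac{1}{3} + h}{-141 + h} h\right) + h = \left(h^{2} + \frac{h \left(\frac{1}{3} + h\right)}{-141 + h}\right) + h = h + h^{2} + \frac{h \left(\frac{1}{3} + h\right)}{-141 + h}$)
$Y - W{\left(157 \right)} = 9701 - \frac{1}{3} \cdot 157 \frac{1}{-141 + 157} \left(-422 - 65469 + 3 \cdot 157^{2}\right) = 9701 - \frac{1}{3} \cdot 157 \cdot \frac{1}{16} \left(-422 - 65469 + 3 \cdot 24649\right) = 9701 - \frac{1}{3} \cdot 157 \cdot \frac{1}{16} \left(-422 - 65469 + 73947\right) = 9701 - \frac{1}{3} \cdot 157 \cdot \frac{1}{16} \cdot 8056 = 9701 - \frac{158099}{6} = - \frac{99893}{6}$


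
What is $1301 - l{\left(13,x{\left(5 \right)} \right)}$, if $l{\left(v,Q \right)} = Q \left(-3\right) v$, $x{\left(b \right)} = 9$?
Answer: $1652$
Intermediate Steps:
$l{\left(v,Q \right)} = - 3 Q v$
$1301 - l{\left(13,x{\left(5 \right)} \right)} = 1301 - \left(-3\right) 9 \cdot 13 = 1301 - -351 = 1301 + 351 = 1652$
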